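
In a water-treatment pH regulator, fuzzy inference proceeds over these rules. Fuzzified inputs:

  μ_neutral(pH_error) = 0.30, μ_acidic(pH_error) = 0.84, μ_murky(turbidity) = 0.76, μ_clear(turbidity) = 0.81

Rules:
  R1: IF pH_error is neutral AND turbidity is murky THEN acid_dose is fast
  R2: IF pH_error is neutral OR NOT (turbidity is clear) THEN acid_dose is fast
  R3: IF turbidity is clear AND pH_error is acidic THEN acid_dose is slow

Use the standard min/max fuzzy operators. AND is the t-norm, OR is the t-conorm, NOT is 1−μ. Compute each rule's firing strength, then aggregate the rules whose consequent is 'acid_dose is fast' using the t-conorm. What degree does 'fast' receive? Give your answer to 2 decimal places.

0.30

R1: neutral=0.30, murky=0.76; AND[min(a, b)] → w = 0.30
R2: neutral=0.30, ¬clear=1−0.81=0.19; OR[max(a, b)] → w = 0.30
R3: clear=0.81, acidic=0.84; AND[min(a, b)] → w = 0.81
Rules with consequent 'fast': {R1, R2} → strengths 0.30, 0.30
Aggregate via t-conorm [max(a, b)]: 0.30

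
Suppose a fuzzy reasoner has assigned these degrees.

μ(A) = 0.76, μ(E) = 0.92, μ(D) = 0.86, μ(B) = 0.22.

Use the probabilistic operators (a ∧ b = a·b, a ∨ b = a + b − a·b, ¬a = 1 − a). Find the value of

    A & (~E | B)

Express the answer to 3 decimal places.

~E = 1 − 0.9200 = 0.0800
~E | B = a + b − a·b on (0.0800, 0.2200) = 0.2824
A & (~E | B) = a·b on (0.7600, 0.2824) = 0.2146

0.215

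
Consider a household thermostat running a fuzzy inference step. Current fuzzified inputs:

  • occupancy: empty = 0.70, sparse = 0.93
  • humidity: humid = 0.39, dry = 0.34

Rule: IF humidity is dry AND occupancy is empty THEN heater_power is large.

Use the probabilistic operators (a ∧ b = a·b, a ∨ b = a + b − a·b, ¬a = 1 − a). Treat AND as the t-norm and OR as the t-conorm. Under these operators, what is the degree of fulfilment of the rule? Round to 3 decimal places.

firing strength: dry=0.34, empty=0.70; AND[a·b] → w = 0.2380

0.238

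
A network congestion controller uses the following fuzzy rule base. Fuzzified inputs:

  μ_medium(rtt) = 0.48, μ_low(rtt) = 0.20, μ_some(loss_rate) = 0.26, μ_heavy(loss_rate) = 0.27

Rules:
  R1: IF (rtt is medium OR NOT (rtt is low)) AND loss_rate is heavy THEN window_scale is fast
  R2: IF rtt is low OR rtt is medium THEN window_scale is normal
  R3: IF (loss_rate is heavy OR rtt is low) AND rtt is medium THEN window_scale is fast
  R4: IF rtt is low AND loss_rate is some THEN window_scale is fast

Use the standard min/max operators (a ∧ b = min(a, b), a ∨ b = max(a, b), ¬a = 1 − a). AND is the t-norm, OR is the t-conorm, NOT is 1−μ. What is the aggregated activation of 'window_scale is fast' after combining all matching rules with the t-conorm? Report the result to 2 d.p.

R1: (medium=0.48 OR ¬low=1−0.20=0.80) = 0.80; AND[min(a, b)] with heavy=0.27 → w = 0.27
R2: low=0.20, medium=0.48; OR[max(a, b)] → w = 0.48
R3: (heavy=0.27 OR low=0.20) = 0.27; AND[min(a, b)] with medium=0.48 → w = 0.27
R4: low=0.20, some=0.26; AND[min(a, b)] → w = 0.20
Rules with consequent 'fast': {R1, R3, R4} → strengths 0.27, 0.27, 0.20
Aggregate via t-conorm [max(a, b)]: 0.27

0.27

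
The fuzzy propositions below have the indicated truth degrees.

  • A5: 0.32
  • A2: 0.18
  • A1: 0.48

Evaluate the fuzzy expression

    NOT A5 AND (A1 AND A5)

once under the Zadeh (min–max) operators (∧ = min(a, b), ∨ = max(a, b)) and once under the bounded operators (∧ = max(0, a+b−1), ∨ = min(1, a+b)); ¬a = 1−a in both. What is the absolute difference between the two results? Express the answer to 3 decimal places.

0.320

Under Zadeh (min–max):
  NOT A5 = 1 − 0.32 = 0.68
  A1 AND A5 = min(a, b) on (0.48, 0.32) = 0.32
  NOT A5 AND (A1 AND A5) = min(a, b) on (0.68, 0.32) = 0.32
  → value = 0.3200
Under bounded:
  NOT A5 = 1 − 0.32 = 0.68
  A1 AND A5 = max(0, a+b−1) on (0.48, 0.32) = 0.00
  NOT A5 AND (A1 AND A5) = max(0, a+b−1) on (0.68, 0.00) = 0.00
  → value = 0.0000
|0.3200 − 0.0000| = 0.320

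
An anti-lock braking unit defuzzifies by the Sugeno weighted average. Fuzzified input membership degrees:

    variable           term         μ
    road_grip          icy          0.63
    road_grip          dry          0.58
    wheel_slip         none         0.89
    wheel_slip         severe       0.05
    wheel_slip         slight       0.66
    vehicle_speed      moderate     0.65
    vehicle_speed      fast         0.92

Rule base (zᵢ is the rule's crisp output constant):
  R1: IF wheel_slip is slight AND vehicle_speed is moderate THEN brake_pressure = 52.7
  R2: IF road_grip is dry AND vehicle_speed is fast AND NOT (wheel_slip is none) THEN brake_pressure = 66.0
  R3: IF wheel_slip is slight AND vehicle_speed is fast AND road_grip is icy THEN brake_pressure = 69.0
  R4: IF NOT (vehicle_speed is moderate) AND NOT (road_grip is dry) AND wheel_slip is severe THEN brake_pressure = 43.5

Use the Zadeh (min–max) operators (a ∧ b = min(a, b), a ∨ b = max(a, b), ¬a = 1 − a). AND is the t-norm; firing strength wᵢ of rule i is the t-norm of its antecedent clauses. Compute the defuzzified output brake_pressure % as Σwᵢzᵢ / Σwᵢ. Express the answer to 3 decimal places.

R1 (z=52.7): slight=0.66, moderate=0.65; AND[min(a, b)] → w = 0.65
R2 (z=66.0): dry=0.58, fast=0.92, ¬none=1−0.89=0.11; AND[min(a, b)] → w = 0.11
R3 (z=69.0): slight=0.66, fast=0.92, icy=0.63; AND[min(a, b)] → w = 0.63
R4 (z=43.5): ¬moderate=1−0.65=0.35, ¬dry=1−0.58=0.42, severe=0.05; AND[min(a, b)] → w = 0.05
Weighted average = (0.65·52.7 + 0.11·66.0 + 0.63·69.0 + 0.05·43.5) / (0.65 + 0.11 + 0.63 + 0.05)
  = 87.1600 / 1.4400 = 60.528

60.528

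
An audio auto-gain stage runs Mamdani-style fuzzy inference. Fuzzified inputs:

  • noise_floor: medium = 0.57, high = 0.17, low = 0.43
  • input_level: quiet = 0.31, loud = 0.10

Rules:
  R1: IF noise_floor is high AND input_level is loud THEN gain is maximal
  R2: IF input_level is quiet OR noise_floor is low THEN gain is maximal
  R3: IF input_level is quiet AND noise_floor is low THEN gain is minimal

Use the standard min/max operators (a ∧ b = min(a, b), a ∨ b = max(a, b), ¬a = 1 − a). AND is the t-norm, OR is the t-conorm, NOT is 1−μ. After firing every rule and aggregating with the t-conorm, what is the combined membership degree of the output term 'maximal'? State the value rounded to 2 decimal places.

R1: high=0.17, loud=0.10; AND[min(a, b)] → w = 0.10
R2: quiet=0.31, low=0.43; OR[max(a, b)] → w = 0.43
R3: quiet=0.31, low=0.43; AND[min(a, b)] → w = 0.31
Rules with consequent 'maximal': {R1, R2} → strengths 0.10, 0.43
Aggregate via t-conorm [max(a, b)]: 0.43

0.43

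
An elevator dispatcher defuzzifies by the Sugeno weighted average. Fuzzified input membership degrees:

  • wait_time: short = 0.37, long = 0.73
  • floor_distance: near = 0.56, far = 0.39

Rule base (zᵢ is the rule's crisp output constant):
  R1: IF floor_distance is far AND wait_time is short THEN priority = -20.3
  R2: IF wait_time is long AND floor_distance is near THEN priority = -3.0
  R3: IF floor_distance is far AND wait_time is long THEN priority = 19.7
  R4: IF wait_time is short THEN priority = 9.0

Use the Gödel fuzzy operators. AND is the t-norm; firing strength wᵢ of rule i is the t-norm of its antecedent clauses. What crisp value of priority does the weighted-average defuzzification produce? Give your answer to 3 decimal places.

R1 (z=-20.3): far=0.39, short=0.37; AND[min(a, b)] → w = 0.37
R2 (z=-3.0): long=0.73, near=0.56; AND[min(a, b)] → w = 0.56
R3 (z=19.7): far=0.39, long=0.73; AND[min(a, b)] → w = 0.39
R4 (z=9.0): short=0.37 → w = 0.37
Weighted average = (0.37·-20.3 + 0.56·-3.0 + 0.39·19.7 + 0.37·9.0) / (0.37 + 0.56 + 0.39 + 0.37)
  = 1.8220 / 1.6900 = 1.078

1.078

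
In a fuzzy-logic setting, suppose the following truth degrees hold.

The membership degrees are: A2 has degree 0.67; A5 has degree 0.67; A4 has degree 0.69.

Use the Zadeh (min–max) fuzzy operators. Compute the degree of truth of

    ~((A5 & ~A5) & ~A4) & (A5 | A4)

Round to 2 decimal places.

0.69

~A5 = 1 − 0.67 = 0.33
A5 & ~A5 = min(a, b) on (0.67, 0.33) = 0.33
~A4 = 1 − 0.69 = 0.31
(A5 & ~A5) & ~A4 = min(a, b) on (0.33, 0.31) = 0.31
~((A5 & ~A5) & ~A4) = 1 − 0.31 = 0.69
A5 | A4 = max(a, b) on (0.67, 0.69) = 0.69
~((A5 & ~A5) & ~A4) & (A5 | A4) = min(a, b) on (0.69, 0.69) = 0.69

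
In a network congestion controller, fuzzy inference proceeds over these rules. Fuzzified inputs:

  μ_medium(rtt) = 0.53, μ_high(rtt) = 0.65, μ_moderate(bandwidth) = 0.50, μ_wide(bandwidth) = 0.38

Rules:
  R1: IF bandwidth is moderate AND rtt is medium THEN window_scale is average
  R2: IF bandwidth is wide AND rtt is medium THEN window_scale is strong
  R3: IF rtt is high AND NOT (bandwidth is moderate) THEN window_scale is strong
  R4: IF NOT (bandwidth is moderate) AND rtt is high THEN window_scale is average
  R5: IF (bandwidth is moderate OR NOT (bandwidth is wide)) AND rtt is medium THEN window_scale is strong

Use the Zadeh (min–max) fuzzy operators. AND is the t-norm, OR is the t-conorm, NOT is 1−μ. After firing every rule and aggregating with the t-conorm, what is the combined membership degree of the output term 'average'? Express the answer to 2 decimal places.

R1: moderate=0.50, medium=0.53; AND[min(a, b)] → w = 0.50
R2: wide=0.38, medium=0.53; AND[min(a, b)] → w = 0.38
R3: high=0.65, ¬moderate=1−0.50=0.50; AND[min(a, b)] → w = 0.50
R4: ¬moderate=1−0.50=0.50, high=0.65; AND[min(a, b)] → w = 0.50
R5: (moderate=0.50 OR ¬wide=1−0.38=0.62) = 0.62; AND[min(a, b)] with medium=0.53 → w = 0.53
Rules with consequent 'average': {R1, R4} → strengths 0.50, 0.50
Aggregate via t-conorm [max(a, b)]: 0.50

0.50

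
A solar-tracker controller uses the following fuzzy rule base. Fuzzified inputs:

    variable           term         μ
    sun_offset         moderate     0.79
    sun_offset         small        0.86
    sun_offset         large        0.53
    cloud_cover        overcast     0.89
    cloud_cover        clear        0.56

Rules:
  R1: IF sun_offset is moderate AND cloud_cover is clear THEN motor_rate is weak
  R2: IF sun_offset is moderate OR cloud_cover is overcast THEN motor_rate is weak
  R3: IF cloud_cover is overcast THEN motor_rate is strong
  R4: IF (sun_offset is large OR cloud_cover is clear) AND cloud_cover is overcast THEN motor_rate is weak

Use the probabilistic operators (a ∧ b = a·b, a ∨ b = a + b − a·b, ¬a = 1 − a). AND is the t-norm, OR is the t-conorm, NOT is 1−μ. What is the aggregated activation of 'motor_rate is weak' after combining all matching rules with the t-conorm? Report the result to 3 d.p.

R1: moderate=0.79, clear=0.56; AND[a·b] → w = 0.4424
R2: moderate=0.79, overcast=0.89; OR[a + b − a·b] → w = 0.9769
R3: overcast=0.89 → w = 0.8900
R4: (large=0.53 OR clear=0.56) = 0.7932; AND[a·b] with overcast=0.89 → w = 0.7059
Rules with consequent 'weak': {R1, R2, R4} → strengths 0.4424, 0.9769, 0.7059
Aggregate via t-conorm [a + b − a·b]: 0.9962

0.996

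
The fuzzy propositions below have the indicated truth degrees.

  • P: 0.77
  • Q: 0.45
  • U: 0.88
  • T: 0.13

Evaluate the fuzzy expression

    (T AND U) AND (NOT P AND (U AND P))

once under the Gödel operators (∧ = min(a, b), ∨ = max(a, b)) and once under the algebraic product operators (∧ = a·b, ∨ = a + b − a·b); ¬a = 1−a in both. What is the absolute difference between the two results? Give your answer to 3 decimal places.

0.112

Under Gödel:
  T AND U = min(a, b) on (0.13, 0.88) = 0.13
  NOT P = 1 − 0.77 = 0.23
  U AND P = min(a, b) on (0.88, 0.77) = 0.77
  NOT P AND (U AND P) = min(a, b) on (0.23, 0.77) = 0.23
  (T AND U) AND (NOT P AND (U AND P)) = min(a, b) on (0.13, 0.23) = 0.13
  → value = 0.1300
Under algebraic product:
  T AND U = a·b on (0.1300, 0.8800) = 0.1144
  NOT P = 1 − 0.7700 = 0.2300
  U AND P = a·b on (0.8800, 0.7700) = 0.6776
  NOT P AND (U AND P) = a·b on (0.2300, 0.6776) = 0.1558
  (T AND U) AND (NOT P AND (U AND P)) = a·b on (0.1144, 0.1558) = 0.0178
  → value = 0.0178
|0.1300 − 0.0178| = 0.112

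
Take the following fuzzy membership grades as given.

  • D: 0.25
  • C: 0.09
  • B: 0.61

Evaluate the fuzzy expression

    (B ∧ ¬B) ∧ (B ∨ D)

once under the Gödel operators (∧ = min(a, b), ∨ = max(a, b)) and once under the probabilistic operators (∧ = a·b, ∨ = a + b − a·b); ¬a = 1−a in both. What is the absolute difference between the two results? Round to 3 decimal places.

0.222

Under Gödel:
  ¬B = 1 − 0.61 = 0.39
  B ∧ ¬B = min(a, b) on (0.61, 0.39) = 0.39
  B ∨ D = max(a, b) on (0.61, 0.25) = 0.61
  (B ∧ ¬B) ∧ (B ∨ D) = min(a, b) on (0.39, 0.61) = 0.39
  → value = 0.3900
Under probabilistic:
  ¬B = 1 − 0.6100 = 0.3900
  B ∧ ¬B = a·b on (0.6100, 0.3900) = 0.2379
  B ∨ D = a + b − a·b on (0.6100, 0.2500) = 0.7075
  (B ∧ ¬B) ∧ (B ∨ D) = a·b on (0.2379, 0.7075) = 0.1683
  → value = 0.1683
|0.3900 − 0.1683| = 0.222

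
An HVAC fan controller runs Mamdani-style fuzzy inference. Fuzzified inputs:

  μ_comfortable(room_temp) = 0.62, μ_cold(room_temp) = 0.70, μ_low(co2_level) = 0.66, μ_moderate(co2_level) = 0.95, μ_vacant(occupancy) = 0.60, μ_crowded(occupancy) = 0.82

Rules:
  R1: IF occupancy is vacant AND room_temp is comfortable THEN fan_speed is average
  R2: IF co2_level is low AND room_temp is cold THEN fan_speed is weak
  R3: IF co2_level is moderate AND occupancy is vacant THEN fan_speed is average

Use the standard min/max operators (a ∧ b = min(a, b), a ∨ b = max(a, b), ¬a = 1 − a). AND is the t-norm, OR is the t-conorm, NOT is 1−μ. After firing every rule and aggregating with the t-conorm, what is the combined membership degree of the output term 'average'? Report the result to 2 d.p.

R1: vacant=0.60, comfortable=0.62; AND[min(a, b)] → w = 0.60
R2: low=0.66, cold=0.70; AND[min(a, b)] → w = 0.66
R3: moderate=0.95, vacant=0.60; AND[min(a, b)] → w = 0.60
Rules with consequent 'average': {R1, R3} → strengths 0.60, 0.60
Aggregate via t-conorm [max(a, b)]: 0.60

0.60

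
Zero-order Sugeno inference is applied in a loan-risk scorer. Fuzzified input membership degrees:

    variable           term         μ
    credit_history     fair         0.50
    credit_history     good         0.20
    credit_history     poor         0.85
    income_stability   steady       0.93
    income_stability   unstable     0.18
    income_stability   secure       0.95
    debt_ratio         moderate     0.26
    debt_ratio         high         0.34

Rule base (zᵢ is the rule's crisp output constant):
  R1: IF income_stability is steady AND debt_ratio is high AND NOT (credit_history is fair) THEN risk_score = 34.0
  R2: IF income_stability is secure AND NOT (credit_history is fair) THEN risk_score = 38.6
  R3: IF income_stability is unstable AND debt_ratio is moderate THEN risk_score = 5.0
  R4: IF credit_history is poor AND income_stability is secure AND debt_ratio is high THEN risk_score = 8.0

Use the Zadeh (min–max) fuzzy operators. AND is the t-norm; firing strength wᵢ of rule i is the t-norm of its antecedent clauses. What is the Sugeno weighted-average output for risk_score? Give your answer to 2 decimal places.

R1 (z=34.0): steady=0.93, high=0.34, ¬fair=1−0.50=0.50; AND[min(a, b)] → w = 0.34
R2 (z=38.6): secure=0.95, ¬fair=1−0.50=0.50; AND[min(a, b)] → w = 0.50
R3 (z=5.0): unstable=0.18, moderate=0.26; AND[min(a, b)] → w = 0.18
R4 (z=8.0): poor=0.85, secure=0.95, high=0.34; AND[min(a, b)] → w = 0.34
Weighted average = (0.34·34.0 + 0.50·38.6 + 0.18·5.0 + 0.34·8.0) / (0.34 + 0.50 + 0.18 + 0.34)
  = 34.4800 / 1.3600 = 25.35

25.35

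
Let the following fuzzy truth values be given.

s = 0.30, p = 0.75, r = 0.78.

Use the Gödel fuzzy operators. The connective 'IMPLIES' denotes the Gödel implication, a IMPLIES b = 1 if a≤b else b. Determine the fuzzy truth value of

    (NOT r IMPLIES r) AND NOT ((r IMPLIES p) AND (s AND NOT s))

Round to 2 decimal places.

NOT r = 1 − 0.78 = 0.22
NOT r IMPLIES r  [Gödel: 1 if a≤b else b] with a=0.22, b=0.78 → 1.00
r IMPLIES p  [Gödel: 1 if a≤b else b] with a=0.78, b=0.75 → 0.75
NOT s = 1 − 0.30 = 0.70
s AND NOT s = min(a, b) on (0.30, 0.70) = 0.30
(r IMPLIES p) AND (s AND NOT s) = min(a, b) on (0.75, 0.30) = 0.30
NOT ((r IMPLIES p) AND (s AND NOT s)) = 1 − 0.30 = 0.70
(NOT r IMPLIES r) AND NOT ((r IMPLIES p) AND (s AND NOT s)) = min(a, b) on (1.00, 0.70) = 0.70

0.70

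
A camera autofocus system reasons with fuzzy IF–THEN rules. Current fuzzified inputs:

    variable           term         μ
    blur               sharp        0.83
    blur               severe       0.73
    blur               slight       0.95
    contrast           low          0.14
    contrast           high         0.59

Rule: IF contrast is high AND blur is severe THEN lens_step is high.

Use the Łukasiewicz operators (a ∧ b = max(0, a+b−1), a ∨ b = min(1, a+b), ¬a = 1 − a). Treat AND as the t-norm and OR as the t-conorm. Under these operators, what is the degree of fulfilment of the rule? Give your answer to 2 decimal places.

0.32

firing strength: high=0.59, severe=0.73; AND[max(0, a+b−1)] → w = 0.32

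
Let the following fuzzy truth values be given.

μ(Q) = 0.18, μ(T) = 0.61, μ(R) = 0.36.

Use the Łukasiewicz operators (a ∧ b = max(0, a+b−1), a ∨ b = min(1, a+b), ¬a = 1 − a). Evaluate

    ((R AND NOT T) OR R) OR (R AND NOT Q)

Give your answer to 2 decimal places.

NOT T = 1 − 0.61 = 0.39
R AND NOT T = max(0, a+b−1) on (0.36, 0.39) = 0.00
(R AND NOT T) OR R = min(1, a+b) on (0.00, 0.36) = 0.36
NOT Q = 1 − 0.18 = 0.82
R AND NOT Q = max(0, a+b−1) on (0.36, 0.82) = 0.18
((R AND NOT T) OR R) OR (R AND NOT Q) = min(1, a+b) on (0.36, 0.18) = 0.54

0.54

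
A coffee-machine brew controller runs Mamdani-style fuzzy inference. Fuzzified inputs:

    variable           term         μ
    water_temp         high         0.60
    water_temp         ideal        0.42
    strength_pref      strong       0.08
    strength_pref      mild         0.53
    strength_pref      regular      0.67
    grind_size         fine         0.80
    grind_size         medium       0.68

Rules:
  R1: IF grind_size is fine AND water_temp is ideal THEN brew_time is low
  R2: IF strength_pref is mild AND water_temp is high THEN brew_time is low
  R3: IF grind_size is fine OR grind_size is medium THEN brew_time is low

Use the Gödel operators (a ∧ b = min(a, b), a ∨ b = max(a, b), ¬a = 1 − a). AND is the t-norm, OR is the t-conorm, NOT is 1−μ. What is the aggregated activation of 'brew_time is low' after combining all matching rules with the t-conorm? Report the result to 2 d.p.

R1: fine=0.80, ideal=0.42; AND[min(a, b)] → w = 0.42
R2: mild=0.53, high=0.60; AND[min(a, b)] → w = 0.53
R3: fine=0.80, medium=0.68; OR[max(a, b)] → w = 0.80
Rules with consequent 'low': {R1, R2, R3} → strengths 0.42, 0.53, 0.80
Aggregate via t-conorm [max(a, b)]: 0.80

0.80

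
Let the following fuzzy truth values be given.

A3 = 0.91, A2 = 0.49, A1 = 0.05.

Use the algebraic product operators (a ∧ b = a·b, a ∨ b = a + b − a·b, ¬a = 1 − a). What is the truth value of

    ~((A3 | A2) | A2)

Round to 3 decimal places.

A3 | A2 = a + b − a·b on (0.9100, 0.4900) = 0.9541
(A3 | A2) | A2 = a + b − a·b on (0.9541, 0.4900) = 0.9766
~((A3 | A2) | A2) = 1 − 0.9766 = 0.0234

0.023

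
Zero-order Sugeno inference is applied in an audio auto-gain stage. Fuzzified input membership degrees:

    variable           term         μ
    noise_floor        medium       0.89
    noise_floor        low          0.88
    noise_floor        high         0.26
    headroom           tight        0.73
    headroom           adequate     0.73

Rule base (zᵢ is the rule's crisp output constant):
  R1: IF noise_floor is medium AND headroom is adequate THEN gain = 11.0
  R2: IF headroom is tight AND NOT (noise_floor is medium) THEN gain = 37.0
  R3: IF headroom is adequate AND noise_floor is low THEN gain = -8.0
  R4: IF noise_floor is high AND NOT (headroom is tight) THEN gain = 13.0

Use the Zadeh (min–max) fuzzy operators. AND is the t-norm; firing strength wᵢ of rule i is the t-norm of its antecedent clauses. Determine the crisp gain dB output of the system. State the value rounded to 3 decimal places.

R1 (z=11.0): medium=0.89, adequate=0.73; AND[min(a, b)] → w = 0.73
R2 (z=37.0): tight=0.73, ¬medium=1−0.89=0.11; AND[min(a, b)] → w = 0.11
R3 (z=-8.0): adequate=0.73, low=0.88; AND[min(a, b)] → w = 0.73
R4 (z=13.0): high=0.26, ¬tight=1−0.73=0.27; AND[min(a, b)] → w = 0.26
Weighted average = (0.73·11.0 + 0.11·37.0 + 0.73·-8.0 + 0.26·13.0) / (0.73 + 0.11 + 0.73 + 0.26)
  = 9.6400 / 1.8300 = 5.268

5.268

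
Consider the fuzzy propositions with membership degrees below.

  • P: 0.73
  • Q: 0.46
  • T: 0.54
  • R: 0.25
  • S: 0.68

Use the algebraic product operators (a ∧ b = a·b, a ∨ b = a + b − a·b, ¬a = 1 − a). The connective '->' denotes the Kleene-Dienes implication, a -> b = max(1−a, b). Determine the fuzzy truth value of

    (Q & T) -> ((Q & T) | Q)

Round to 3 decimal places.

Q & T = a·b on (0.4600, 0.5400) = 0.2484
Q & T = a·b on (0.4600, 0.5400) = 0.2484
(Q & T) | Q = a + b − a·b on (0.2484, 0.4600) = 0.5941
(Q & T) -> ((Q & T) | Q)  [Kleene-Dienes: max(1−a, b)] with a=0.2484, b=0.5941 → 0.7516

0.752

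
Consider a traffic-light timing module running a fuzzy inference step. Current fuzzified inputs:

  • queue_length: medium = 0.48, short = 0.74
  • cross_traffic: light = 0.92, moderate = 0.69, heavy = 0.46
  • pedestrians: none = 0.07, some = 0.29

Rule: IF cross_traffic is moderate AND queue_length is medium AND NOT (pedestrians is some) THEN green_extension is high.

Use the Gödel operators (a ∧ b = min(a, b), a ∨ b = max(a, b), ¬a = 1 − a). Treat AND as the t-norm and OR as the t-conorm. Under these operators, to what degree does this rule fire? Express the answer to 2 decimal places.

firing strength: moderate=0.69, medium=0.48, ¬some=1−0.29=0.71; AND[min(a, b)] → w = 0.48

0.48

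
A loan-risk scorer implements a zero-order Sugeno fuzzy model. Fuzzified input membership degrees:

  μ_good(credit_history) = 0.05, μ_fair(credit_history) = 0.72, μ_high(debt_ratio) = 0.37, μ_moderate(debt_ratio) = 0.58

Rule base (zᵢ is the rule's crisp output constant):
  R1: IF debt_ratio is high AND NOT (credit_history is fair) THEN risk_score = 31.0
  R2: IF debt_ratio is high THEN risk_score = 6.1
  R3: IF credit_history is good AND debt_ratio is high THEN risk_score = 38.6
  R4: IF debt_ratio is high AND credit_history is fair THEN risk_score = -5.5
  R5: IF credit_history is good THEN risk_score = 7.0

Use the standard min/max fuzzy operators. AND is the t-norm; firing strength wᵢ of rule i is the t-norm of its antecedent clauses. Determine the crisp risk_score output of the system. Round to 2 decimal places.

R1 (z=31.0): high=0.37, ¬fair=1−0.72=0.28; AND[min(a, b)] → w = 0.28
R2 (z=6.1): high=0.37 → w = 0.37
R3 (z=38.6): good=0.05, high=0.37; AND[min(a, b)] → w = 0.05
R4 (z=-5.5): high=0.37, fair=0.72; AND[min(a, b)] → w = 0.37
R5 (z=7.0): good=0.05 → w = 0.05
Weighted average = (0.28·31.0 + 0.37·6.1 + 0.05·38.6 + 0.37·-5.5 + 0.05·7.0) / (0.28 + 0.37 + 0.05 + 0.37 + 0.05)
  = 11.1820 / 1.1200 = 9.98

9.98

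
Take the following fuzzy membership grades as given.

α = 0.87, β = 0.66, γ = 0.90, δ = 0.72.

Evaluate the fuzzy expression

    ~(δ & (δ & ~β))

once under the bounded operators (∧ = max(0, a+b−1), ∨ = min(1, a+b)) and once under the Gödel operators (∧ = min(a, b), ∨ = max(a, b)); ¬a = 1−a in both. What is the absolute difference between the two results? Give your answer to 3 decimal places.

Under bounded:
  ~β = 1 − 0.66 = 0.34
  δ & ~β = max(0, a+b−1) on (0.72, 0.34) = 0.06
  δ & (δ & ~β) = max(0, a+b−1) on (0.72, 0.06) = 0.00
  ~(δ & (δ & ~β)) = 1 − 0.00 = 1.00
  → value = 1.0000
Under Gödel:
  ~β = 1 − 0.66 = 0.34
  δ & ~β = min(a, b) on (0.72, 0.34) = 0.34
  δ & (δ & ~β) = min(a, b) on (0.72, 0.34) = 0.34
  ~(δ & (δ & ~β)) = 1 − 0.34 = 0.66
  → value = 0.6600
|1.0000 − 0.6600| = 0.340

0.340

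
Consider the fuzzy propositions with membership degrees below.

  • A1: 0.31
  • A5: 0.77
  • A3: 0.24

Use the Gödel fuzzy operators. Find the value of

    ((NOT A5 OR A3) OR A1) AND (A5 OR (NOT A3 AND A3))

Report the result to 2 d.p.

0.31

NOT A5 = 1 − 0.77 = 0.23
NOT A5 OR A3 = max(a, b) on (0.23, 0.24) = 0.24
(NOT A5 OR A3) OR A1 = max(a, b) on (0.24, 0.31) = 0.31
NOT A3 = 1 − 0.24 = 0.76
NOT A3 AND A3 = min(a, b) on (0.76, 0.24) = 0.24
A5 OR (NOT A3 AND A3) = max(a, b) on (0.77, 0.24) = 0.77
((NOT A5 OR A3) OR A1) AND (A5 OR (NOT A3 AND A3)) = min(a, b) on (0.31, 0.77) = 0.31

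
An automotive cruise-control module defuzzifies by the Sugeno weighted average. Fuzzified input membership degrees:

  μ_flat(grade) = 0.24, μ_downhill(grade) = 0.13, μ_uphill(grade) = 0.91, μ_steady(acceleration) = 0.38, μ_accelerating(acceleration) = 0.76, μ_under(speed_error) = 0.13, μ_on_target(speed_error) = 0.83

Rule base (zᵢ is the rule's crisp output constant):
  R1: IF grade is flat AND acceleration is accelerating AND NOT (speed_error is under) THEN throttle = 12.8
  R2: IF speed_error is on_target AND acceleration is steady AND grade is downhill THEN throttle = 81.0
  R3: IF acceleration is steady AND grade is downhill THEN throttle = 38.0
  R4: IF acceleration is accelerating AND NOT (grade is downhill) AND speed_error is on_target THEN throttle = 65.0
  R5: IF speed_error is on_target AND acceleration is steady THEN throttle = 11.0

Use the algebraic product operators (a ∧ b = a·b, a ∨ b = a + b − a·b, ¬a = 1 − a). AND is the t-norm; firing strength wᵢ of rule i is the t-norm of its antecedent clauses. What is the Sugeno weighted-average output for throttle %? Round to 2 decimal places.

41.65

R1 (z=12.8): flat=0.24, accelerating=0.76, ¬under=1−0.13=0.87; AND[a·b] → w = 0.1587
R2 (z=81.0): on_target=0.83, steady=0.38, downhill=0.13; AND[a·b] → w = 0.0410
R3 (z=38.0): steady=0.38, downhill=0.13; AND[a·b] → w = 0.0494
R4 (z=65.0): accelerating=0.76, ¬downhill=1−0.13=0.87, on_target=0.83; AND[a·b] → w = 0.5488
R5 (z=11.0): on_target=0.83, steady=0.38; AND[a·b] → w = 0.3154
Weighted average = (0.1587·12.8 + 0.0410·81.0 + 0.0494·38.0 + 0.5488·65.0 + 0.3154·11.0) / (0.1587 + 0.0410 + 0.0494 + 0.5488 + 0.3154)
  = 46.3707 / 1.1133 = 41.65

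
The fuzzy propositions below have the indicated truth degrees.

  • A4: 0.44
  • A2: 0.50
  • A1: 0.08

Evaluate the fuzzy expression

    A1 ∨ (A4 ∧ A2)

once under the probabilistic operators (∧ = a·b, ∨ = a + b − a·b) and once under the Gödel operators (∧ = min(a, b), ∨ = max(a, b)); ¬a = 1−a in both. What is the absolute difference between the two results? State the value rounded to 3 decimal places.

0.158

Under probabilistic:
  A4 ∧ A2 = a·b on (0.4400, 0.5000) = 0.2200
  A1 ∨ (A4 ∧ A2) = a + b − a·b on (0.0800, 0.2200) = 0.2824
  → value = 0.2824
Under Gödel:
  A4 ∧ A2 = min(a, b) on (0.44, 0.50) = 0.44
  A1 ∨ (A4 ∧ A2) = max(a, b) on (0.08, 0.44) = 0.44
  → value = 0.4400
|0.2824 − 0.4400| = 0.158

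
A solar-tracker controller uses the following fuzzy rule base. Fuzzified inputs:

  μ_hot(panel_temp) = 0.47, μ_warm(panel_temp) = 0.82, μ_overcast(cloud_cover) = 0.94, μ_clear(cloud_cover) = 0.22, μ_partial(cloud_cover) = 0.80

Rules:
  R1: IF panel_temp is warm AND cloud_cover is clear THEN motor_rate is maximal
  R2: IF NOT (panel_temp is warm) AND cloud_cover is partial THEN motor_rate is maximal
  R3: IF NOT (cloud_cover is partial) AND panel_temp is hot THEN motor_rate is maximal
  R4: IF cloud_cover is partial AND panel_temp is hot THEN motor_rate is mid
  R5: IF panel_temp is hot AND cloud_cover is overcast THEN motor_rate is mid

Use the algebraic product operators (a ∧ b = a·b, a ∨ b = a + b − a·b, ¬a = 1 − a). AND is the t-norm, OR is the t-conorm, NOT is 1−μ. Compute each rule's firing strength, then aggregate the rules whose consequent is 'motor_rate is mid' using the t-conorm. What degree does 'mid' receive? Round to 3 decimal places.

R1: warm=0.82, clear=0.22; AND[a·b] → w = 0.1804
R2: ¬warm=1−0.82=0.18, partial=0.80; AND[a·b] → w = 0.1440
R3: ¬partial=1−0.80=0.20, hot=0.47; AND[a·b] → w = 0.0940
R4: partial=0.80, hot=0.47; AND[a·b] → w = 0.3760
R5: hot=0.47, overcast=0.94; AND[a·b] → w = 0.4418
Rules with consequent 'mid': {R4, R5} → strengths 0.3760, 0.4418
Aggregate via t-conorm [a + b − a·b]: 0.6517

0.652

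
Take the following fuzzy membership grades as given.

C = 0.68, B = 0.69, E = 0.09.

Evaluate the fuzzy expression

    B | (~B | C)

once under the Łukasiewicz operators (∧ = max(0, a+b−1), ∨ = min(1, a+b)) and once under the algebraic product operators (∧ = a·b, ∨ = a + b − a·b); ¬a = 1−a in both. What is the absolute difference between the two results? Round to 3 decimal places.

Under Łukasiewicz:
  ~B = 1 − 0.69 = 0.31
  ~B | C = min(1, a+b) on (0.31, 0.68) = 0.99
  B | (~B | C) = min(1, a+b) on (0.69, 0.99) = 1.00
  → value = 1.0000
Under algebraic product:
  ~B = 1 − 0.6900 = 0.3100
  ~B | C = a + b − a·b on (0.3100, 0.6800) = 0.7792
  B | (~B | C) = a + b − a·b on (0.6900, 0.7792) = 0.9316
  → value = 0.9316
|1.0000 − 0.9316| = 0.068

0.068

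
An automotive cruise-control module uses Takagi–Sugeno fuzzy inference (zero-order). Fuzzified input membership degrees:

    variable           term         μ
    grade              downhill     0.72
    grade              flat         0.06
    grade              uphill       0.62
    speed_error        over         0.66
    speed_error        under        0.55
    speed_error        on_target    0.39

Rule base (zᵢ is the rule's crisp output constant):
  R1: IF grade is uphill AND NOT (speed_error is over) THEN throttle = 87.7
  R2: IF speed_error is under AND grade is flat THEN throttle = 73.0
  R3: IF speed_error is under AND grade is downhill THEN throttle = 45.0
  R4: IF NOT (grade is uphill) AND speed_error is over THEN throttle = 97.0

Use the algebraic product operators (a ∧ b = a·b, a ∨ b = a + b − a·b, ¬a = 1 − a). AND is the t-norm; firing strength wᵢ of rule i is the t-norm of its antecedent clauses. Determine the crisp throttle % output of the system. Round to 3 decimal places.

R1 (z=87.7): uphill=0.62, ¬over=1−0.66=0.34; AND[a·b] → w = 0.2108
R2 (z=73.0): under=0.55, flat=0.06; AND[a·b] → w = 0.0330
R3 (z=45.0): under=0.55, downhill=0.72; AND[a·b] → w = 0.3960
R4 (z=97.0): ¬uphill=1−0.62=0.38, over=0.66; AND[a·b] → w = 0.2508
Weighted average = (0.2108·87.7 + 0.0330·73.0 + 0.3960·45.0 + 0.2508·97.0) / (0.2108 + 0.0330 + 0.3960 + 0.2508)
  = 63.0438 / 0.8906 = 70.788

70.788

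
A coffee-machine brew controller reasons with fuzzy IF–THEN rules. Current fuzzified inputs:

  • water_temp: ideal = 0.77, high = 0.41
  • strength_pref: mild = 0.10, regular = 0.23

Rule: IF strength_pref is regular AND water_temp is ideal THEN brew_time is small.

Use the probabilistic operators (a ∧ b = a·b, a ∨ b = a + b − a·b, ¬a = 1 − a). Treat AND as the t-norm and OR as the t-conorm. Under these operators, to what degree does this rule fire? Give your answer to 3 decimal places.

0.177

firing strength: regular=0.23, ideal=0.77; AND[a·b] → w = 0.1771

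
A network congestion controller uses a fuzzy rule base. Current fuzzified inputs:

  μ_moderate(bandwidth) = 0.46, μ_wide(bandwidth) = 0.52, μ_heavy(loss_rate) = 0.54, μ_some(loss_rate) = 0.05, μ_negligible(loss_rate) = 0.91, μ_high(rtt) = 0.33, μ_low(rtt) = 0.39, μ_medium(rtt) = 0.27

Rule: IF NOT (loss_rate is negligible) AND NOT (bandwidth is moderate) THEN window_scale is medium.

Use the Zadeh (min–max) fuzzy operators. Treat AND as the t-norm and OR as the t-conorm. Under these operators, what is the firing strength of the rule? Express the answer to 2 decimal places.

firing strength: ¬negligible=1−0.91=0.09, ¬moderate=1−0.46=0.54; AND[min(a, b)] → w = 0.09

0.09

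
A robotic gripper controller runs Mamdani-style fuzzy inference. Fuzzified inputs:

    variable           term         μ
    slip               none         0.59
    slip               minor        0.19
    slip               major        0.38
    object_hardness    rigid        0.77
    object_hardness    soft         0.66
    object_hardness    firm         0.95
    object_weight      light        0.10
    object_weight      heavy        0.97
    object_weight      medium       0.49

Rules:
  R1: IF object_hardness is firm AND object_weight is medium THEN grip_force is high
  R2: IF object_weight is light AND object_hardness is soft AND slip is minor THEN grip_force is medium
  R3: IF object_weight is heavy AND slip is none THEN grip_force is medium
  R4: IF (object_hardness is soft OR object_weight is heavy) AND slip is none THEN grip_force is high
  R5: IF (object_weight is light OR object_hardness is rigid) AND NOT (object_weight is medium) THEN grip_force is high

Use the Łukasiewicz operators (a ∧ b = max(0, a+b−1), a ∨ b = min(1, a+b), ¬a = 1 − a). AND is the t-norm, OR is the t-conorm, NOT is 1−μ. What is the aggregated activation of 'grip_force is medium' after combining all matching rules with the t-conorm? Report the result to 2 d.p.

R1: firm=0.95, medium=0.49; AND[max(0, a+b−1)] → w = 0.44
R2: light=0.10, soft=0.66, minor=0.19; AND[max(0, a+b−1)] → w = 0.00
R3: heavy=0.97, none=0.59; AND[max(0, a+b−1)] → w = 0.56
R4: (soft=0.66 OR heavy=0.97) = 1.00; AND[max(0, a+b−1)] with none=0.59 → w = 0.59
R5: (light=0.10 OR rigid=0.77) = 0.87; AND[max(0, a+b−1)] with ¬medium=1−0.49=0.51 → w = 0.38
Rules with consequent 'medium': {R2, R3} → strengths 0.00, 0.56
Aggregate via t-conorm [min(1, a+b)]: 0.56

0.56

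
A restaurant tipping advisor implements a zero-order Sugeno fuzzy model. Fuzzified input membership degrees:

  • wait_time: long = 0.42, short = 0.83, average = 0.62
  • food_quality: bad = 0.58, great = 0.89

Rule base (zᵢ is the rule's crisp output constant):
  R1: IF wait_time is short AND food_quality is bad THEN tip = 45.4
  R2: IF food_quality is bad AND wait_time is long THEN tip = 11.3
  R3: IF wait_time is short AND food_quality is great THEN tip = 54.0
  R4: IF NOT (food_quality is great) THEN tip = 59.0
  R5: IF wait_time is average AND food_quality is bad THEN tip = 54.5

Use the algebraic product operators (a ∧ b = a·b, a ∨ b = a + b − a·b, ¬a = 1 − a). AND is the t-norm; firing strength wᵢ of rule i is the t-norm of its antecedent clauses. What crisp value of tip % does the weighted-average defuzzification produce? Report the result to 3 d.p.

46.856

R1 (z=45.4): short=0.83, bad=0.58; AND[a·b] → w = 0.4814
R2 (z=11.3): bad=0.58, long=0.42; AND[a·b] → w = 0.2436
R3 (z=54.0): short=0.83, great=0.89; AND[a·b] → w = 0.7387
R4 (z=59.0): ¬great=1−0.89=0.11 → w = 0.1100
R5 (z=54.5): average=0.62, bad=0.58; AND[a·b] → w = 0.3596
Weighted average = (0.4814·45.4 + 0.2436·11.3 + 0.7387·54.0 + 0.1100·59.0 + 0.3596·54.5) / (0.4814 + 0.2436 + 0.7387 + 0.1100 + 0.3596)
  = 90.5862 / 1.9333 = 46.856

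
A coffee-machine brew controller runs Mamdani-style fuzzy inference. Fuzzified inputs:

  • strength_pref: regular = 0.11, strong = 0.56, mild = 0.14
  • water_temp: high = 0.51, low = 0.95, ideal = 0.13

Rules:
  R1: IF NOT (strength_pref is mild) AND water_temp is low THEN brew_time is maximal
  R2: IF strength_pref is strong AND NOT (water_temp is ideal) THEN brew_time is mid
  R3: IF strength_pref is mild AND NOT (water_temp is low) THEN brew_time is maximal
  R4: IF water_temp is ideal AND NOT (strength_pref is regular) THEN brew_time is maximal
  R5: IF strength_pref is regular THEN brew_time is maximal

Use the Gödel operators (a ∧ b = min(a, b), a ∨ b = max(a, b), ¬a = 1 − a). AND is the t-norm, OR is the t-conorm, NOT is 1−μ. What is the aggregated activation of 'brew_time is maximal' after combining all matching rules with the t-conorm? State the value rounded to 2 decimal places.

0.86

R1: ¬mild=1−0.14=0.86, low=0.95; AND[min(a, b)] → w = 0.86
R2: strong=0.56, ¬ideal=1−0.13=0.87; AND[min(a, b)] → w = 0.56
R3: mild=0.14, ¬low=1−0.95=0.05; AND[min(a, b)] → w = 0.05
R4: ideal=0.13, ¬regular=1−0.11=0.89; AND[min(a, b)] → w = 0.13
R5: regular=0.11 → w = 0.11
Rules with consequent 'maximal': {R1, R3, R4, R5} → strengths 0.86, 0.05, 0.13, 0.11
Aggregate via t-conorm [max(a, b)]: 0.86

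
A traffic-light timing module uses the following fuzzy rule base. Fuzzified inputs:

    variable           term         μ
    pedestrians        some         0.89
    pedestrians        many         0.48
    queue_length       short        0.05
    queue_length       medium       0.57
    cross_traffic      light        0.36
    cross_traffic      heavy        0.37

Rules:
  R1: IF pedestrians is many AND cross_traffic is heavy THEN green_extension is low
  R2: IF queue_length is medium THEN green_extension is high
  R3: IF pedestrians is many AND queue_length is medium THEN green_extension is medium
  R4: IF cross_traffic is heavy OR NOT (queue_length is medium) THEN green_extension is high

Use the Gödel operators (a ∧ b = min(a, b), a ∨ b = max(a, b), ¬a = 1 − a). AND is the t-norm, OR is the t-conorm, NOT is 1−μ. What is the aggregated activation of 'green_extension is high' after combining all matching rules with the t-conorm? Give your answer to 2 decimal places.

R1: many=0.48, heavy=0.37; AND[min(a, b)] → w = 0.37
R2: medium=0.57 → w = 0.57
R3: many=0.48, medium=0.57; AND[min(a, b)] → w = 0.48
R4: heavy=0.37, ¬medium=1−0.57=0.43; OR[max(a, b)] → w = 0.43
Rules with consequent 'high': {R2, R4} → strengths 0.57, 0.43
Aggregate via t-conorm [max(a, b)]: 0.57

0.57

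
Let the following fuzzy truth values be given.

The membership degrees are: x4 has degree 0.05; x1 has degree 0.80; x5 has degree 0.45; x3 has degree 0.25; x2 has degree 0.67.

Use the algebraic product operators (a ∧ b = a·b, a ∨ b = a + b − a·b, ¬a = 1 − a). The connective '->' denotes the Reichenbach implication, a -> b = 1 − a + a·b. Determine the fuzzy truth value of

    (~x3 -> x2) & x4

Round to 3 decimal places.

~x3 = 1 − 0.2500 = 0.7500
~x3 -> x2  [Reichenbach: 1 − a + a·b] with a=0.7500, b=0.6700 → 0.7525
(~x3 -> x2) & x4 = a·b on (0.7525, 0.0500) = 0.0376

0.038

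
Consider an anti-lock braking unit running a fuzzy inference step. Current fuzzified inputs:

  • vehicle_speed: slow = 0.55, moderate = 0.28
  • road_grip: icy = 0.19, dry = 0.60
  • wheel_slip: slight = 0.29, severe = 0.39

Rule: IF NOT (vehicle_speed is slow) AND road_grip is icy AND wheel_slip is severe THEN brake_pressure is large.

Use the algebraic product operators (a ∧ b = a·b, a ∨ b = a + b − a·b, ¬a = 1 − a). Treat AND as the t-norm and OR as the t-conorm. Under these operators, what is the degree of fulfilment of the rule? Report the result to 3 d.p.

firing strength: ¬slow=1−0.55=0.45, icy=0.19, severe=0.39; AND[a·b] → w = 0.0333

0.033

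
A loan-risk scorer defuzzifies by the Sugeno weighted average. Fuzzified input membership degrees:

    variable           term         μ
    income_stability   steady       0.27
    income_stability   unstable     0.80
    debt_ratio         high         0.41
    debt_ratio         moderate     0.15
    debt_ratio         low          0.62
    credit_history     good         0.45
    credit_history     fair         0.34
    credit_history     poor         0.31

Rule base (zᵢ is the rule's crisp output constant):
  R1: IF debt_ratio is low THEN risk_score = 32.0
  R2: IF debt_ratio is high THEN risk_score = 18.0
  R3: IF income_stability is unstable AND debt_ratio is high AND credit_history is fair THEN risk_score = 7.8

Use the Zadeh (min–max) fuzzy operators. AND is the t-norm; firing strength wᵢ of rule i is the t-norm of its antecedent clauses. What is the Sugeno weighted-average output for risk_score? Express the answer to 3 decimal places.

21.804

R1 (z=32.0): low=0.62 → w = 0.62
R2 (z=18.0): high=0.41 → w = 0.41
R3 (z=7.8): unstable=0.80, high=0.41, fair=0.34; AND[min(a, b)] → w = 0.34
Weighted average = (0.62·32.0 + 0.41·18.0 + 0.34·7.8) / (0.62 + 0.41 + 0.34)
  = 29.8720 / 1.3700 = 21.804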